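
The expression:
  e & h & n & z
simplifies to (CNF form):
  e & h & n & z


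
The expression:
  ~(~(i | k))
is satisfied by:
  {i: True, k: True}
  {i: True, k: False}
  {k: True, i: False}


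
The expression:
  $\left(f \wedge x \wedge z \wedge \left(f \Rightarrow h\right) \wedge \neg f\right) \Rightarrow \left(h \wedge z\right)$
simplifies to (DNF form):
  $\text{True}$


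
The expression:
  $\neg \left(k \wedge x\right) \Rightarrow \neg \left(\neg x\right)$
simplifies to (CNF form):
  $x$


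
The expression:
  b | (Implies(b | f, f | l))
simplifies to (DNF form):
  True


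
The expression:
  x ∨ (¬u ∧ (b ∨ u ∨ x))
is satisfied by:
  {x: True, b: True, u: False}
  {x: True, u: False, b: False}
  {x: True, b: True, u: True}
  {x: True, u: True, b: False}
  {b: True, u: False, x: False}


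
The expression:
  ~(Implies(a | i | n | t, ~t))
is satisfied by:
  {t: True}


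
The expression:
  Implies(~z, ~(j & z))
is always true.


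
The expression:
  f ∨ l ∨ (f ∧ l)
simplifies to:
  f ∨ l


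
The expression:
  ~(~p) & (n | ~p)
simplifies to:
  n & p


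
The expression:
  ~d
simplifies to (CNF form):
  ~d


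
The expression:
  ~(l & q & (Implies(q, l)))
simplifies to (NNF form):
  ~l | ~q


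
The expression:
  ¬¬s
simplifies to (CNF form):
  s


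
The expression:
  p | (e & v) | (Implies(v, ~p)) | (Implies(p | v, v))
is always true.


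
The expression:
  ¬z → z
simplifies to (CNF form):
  z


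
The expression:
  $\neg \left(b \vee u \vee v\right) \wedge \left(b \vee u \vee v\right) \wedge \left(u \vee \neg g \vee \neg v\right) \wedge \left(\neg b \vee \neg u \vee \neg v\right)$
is never true.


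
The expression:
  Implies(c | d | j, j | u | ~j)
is always true.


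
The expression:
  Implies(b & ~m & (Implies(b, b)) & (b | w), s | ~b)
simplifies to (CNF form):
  m | s | ~b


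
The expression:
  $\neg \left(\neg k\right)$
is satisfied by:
  {k: True}


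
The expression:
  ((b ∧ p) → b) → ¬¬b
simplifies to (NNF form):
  b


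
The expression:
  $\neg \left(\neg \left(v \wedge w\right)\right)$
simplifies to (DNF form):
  $v \wedge w$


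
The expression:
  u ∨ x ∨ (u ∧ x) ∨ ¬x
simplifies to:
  True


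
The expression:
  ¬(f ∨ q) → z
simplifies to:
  f ∨ q ∨ z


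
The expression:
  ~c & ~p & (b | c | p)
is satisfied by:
  {b: True, p: False, c: False}


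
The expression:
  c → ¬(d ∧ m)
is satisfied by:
  {m: False, d: False, c: False}
  {c: True, m: False, d: False}
  {d: True, m: False, c: False}
  {c: True, d: True, m: False}
  {m: True, c: False, d: False}
  {c: True, m: True, d: False}
  {d: True, m: True, c: False}


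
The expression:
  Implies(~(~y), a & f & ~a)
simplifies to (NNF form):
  ~y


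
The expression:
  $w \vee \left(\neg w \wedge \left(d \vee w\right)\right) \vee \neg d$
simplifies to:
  $\text{True}$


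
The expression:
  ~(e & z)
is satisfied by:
  {e: False, z: False}
  {z: True, e: False}
  {e: True, z: False}


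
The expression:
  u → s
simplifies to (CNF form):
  s ∨ ¬u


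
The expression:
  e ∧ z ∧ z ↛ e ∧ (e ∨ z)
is never true.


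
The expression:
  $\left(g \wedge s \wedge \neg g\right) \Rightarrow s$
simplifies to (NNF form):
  $\text{True}$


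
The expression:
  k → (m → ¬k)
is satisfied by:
  {k: False, m: False}
  {m: True, k: False}
  {k: True, m: False}


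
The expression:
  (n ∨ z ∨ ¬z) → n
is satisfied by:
  {n: True}


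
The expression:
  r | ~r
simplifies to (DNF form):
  True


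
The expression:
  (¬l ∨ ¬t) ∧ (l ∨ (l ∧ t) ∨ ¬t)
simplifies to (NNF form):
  ¬t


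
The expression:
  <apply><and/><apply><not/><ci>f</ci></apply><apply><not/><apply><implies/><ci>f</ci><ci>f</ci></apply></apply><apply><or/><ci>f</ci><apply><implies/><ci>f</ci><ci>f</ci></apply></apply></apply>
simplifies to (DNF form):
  <false/>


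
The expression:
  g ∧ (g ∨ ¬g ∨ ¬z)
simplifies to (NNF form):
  g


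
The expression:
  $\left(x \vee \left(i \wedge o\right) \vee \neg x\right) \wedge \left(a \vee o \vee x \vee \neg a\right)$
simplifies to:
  $\text{True}$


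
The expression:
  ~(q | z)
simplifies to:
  ~q & ~z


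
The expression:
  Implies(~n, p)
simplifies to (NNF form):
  n | p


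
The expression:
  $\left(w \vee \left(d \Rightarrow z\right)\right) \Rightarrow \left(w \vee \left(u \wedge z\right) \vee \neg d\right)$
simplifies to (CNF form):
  $u \vee w \vee \neg d \vee \neg z$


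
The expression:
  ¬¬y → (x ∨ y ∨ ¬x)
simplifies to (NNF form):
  True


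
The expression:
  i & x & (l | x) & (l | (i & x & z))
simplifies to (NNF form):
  i & x & (l | z)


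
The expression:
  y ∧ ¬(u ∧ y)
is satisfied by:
  {y: True, u: False}


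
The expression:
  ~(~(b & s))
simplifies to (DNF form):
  b & s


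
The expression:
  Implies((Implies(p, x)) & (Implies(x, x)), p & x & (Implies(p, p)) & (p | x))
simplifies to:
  p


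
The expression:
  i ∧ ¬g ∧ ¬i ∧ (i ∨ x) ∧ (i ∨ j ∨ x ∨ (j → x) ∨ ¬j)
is never true.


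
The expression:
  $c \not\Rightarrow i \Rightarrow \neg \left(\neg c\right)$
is always true.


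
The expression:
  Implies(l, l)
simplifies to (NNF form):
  True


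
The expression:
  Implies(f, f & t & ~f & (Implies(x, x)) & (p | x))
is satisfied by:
  {f: False}


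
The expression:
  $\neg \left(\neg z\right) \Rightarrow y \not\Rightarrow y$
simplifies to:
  $\neg z$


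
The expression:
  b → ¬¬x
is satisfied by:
  {x: True, b: False}
  {b: False, x: False}
  {b: True, x: True}


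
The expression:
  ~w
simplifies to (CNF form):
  ~w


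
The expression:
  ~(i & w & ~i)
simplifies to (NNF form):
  True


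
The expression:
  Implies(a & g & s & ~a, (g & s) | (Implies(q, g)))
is always true.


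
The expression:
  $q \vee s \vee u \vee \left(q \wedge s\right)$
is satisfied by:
  {q: True, u: True, s: True}
  {q: True, u: True, s: False}
  {q: True, s: True, u: False}
  {q: True, s: False, u: False}
  {u: True, s: True, q: False}
  {u: True, s: False, q: False}
  {s: True, u: False, q: False}


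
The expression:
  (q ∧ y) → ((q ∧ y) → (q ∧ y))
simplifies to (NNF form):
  True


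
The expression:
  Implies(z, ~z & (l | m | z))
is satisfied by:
  {z: False}


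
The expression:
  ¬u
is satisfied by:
  {u: False}


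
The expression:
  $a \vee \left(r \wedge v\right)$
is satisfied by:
  {r: True, a: True, v: True}
  {r: True, a: True, v: False}
  {a: True, v: True, r: False}
  {a: True, v: False, r: False}
  {r: True, v: True, a: False}


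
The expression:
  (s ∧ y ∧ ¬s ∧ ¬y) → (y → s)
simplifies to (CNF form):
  True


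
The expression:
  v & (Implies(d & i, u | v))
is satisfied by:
  {v: True}


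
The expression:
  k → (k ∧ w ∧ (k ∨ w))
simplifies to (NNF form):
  w ∨ ¬k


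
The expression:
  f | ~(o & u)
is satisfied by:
  {f: True, u: False, o: False}
  {u: False, o: False, f: False}
  {o: True, f: True, u: False}
  {o: True, u: False, f: False}
  {f: True, u: True, o: False}
  {u: True, f: False, o: False}
  {o: True, u: True, f: True}


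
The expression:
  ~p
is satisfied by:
  {p: False}


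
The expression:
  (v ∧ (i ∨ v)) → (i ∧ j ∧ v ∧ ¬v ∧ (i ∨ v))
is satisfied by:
  {v: False}


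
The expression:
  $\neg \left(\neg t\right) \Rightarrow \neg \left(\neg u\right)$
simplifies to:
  $u \vee \neg t$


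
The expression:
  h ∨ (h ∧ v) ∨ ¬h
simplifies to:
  True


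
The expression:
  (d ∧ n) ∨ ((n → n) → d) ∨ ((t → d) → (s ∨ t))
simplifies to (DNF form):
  d ∨ s ∨ t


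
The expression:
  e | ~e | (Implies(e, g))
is always true.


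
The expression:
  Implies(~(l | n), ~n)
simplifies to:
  True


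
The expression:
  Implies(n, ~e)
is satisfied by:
  {e: False, n: False}
  {n: True, e: False}
  {e: True, n: False}


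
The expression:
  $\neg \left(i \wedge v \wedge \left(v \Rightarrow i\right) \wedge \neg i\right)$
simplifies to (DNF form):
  $\text{True}$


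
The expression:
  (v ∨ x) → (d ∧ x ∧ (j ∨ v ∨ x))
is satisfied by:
  {d: True, v: False, x: False}
  {d: False, v: False, x: False}
  {x: True, d: True, v: False}
  {x: True, v: True, d: True}


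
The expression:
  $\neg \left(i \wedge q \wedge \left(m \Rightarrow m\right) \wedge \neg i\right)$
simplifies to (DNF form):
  $\text{True}$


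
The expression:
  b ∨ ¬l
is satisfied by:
  {b: True, l: False}
  {l: False, b: False}
  {l: True, b: True}


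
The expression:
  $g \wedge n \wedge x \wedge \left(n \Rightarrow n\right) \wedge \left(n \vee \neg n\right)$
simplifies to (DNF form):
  $g \wedge n \wedge x$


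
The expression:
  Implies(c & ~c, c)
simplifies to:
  True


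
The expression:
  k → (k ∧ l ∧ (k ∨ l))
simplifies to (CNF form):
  l ∨ ¬k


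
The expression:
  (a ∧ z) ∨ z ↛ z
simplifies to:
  a ∧ z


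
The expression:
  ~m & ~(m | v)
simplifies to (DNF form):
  ~m & ~v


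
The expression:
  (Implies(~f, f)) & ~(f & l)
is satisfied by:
  {f: True, l: False}


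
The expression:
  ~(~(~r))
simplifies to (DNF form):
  ~r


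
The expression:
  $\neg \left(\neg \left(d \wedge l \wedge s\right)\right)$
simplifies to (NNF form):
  $d \wedge l \wedge s$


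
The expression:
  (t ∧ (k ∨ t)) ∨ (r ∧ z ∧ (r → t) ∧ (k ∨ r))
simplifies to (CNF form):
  t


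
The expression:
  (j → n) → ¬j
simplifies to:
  ¬j ∨ ¬n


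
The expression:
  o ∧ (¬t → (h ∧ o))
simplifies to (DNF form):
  (h ∧ o) ∨ (o ∧ t)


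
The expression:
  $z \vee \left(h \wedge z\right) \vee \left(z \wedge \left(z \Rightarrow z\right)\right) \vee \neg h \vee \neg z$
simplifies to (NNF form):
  $\text{True}$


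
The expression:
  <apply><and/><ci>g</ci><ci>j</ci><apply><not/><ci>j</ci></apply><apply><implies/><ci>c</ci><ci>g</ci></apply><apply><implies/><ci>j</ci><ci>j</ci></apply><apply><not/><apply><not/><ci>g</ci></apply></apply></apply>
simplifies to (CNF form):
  <false/>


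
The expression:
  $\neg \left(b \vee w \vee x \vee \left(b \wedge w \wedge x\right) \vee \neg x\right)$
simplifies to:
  $\text{False}$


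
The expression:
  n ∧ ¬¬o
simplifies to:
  n ∧ o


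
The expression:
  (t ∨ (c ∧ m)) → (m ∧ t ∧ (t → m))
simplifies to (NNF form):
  (m ∧ t) ∨ (¬c ∧ ¬t) ∨ (¬m ∧ ¬t)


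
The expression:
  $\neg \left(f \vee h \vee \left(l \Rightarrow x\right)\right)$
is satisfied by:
  {l: True, f: False, h: False, x: False}


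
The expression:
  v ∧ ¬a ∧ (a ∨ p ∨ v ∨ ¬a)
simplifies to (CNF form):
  v ∧ ¬a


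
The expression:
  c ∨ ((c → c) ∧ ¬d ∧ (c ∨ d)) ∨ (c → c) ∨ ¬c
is always true.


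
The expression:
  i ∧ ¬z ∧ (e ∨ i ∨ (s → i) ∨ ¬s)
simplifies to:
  i ∧ ¬z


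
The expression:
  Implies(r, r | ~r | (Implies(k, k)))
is always true.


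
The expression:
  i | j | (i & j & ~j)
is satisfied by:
  {i: True, j: True}
  {i: True, j: False}
  {j: True, i: False}


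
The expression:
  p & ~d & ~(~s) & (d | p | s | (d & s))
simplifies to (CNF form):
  p & s & ~d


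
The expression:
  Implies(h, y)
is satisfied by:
  {y: True, h: False}
  {h: False, y: False}
  {h: True, y: True}


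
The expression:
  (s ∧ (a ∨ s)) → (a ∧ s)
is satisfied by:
  {a: True, s: False}
  {s: False, a: False}
  {s: True, a: True}


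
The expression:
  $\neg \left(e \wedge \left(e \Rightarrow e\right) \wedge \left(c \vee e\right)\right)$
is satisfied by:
  {e: False}


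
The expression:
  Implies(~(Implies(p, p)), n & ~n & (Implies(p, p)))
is always true.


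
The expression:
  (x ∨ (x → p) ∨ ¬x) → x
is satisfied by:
  {x: True}


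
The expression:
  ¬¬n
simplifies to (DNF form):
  n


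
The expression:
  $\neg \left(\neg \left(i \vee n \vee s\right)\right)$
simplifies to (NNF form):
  $i \vee n \vee s$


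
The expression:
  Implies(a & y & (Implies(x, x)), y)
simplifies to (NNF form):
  True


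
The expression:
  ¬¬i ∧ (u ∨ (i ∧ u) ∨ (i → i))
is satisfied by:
  {i: True}


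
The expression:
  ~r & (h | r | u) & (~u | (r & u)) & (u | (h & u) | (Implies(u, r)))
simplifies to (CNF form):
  h & ~r & ~u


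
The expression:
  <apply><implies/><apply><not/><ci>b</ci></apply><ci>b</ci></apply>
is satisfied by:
  {b: True}


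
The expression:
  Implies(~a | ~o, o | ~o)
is always true.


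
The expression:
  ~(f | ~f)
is never true.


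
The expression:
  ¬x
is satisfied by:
  {x: False}


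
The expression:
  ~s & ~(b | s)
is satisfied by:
  {b: False, s: False}


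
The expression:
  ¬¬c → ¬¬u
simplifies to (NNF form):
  u ∨ ¬c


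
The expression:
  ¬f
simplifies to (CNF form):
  ¬f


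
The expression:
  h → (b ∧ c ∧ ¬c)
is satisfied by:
  {h: False}


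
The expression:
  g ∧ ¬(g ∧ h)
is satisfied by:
  {g: True, h: False}


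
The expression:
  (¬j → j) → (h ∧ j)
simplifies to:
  h ∨ ¬j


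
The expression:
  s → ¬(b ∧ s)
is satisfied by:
  {s: False, b: False}
  {b: True, s: False}
  {s: True, b: False}


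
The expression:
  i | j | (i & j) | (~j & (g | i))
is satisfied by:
  {i: True, g: True, j: True}
  {i: True, g: True, j: False}
  {i: True, j: True, g: False}
  {i: True, j: False, g: False}
  {g: True, j: True, i: False}
  {g: True, j: False, i: False}
  {j: True, g: False, i: False}


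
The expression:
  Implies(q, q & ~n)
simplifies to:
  ~n | ~q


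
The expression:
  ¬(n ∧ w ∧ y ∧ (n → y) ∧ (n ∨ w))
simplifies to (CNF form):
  ¬n ∨ ¬w ∨ ¬y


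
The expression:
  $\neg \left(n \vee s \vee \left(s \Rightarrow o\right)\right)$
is never true.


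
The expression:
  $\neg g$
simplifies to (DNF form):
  $\neg g$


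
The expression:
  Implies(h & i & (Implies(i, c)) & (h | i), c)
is always true.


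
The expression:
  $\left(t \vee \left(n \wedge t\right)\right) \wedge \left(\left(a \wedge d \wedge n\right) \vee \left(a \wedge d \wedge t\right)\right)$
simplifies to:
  $a \wedge d \wedge t$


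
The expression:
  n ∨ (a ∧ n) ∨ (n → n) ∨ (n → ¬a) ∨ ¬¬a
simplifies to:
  True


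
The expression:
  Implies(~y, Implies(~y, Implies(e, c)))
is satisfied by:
  {y: True, c: True, e: False}
  {y: True, e: False, c: False}
  {c: True, e: False, y: False}
  {c: False, e: False, y: False}
  {y: True, c: True, e: True}
  {y: True, e: True, c: False}
  {c: True, e: True, y: False}


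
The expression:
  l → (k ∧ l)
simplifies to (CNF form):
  k ∨ ¬l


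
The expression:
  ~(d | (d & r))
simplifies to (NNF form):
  ~d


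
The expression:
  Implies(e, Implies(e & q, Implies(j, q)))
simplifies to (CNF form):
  True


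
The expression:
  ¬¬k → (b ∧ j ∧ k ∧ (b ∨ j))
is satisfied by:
  {b: True, j: True, k: False}
  {b: True, j: False, k: False}
  {j: True, b: False, k: False}
  {b: False, j: False, k: False}
  {b: True, k: True, j: True}


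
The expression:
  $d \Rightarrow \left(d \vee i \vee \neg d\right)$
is always true.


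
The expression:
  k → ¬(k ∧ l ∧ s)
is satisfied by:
  {s: False, k: False, l: False}
  {l: True, s: False, k: False}
  {k: True, s: False, l: False}
  {l: True, k: True, s: False}
  {s: True, l: False, k: False}
  {l: True, s: True, k: False}
  {k: True, s: True, l: False}


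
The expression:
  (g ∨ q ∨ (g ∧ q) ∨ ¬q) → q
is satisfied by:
  {q: True}


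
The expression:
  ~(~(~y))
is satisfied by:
  {y: False}


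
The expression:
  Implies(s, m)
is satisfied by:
  {m: True, s: False}
  {s: False, m: False}
  {s: True, m: True}


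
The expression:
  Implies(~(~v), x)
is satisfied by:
  {x: True, v: False}
  {v: False, x: False}
  {v: True, x: True}


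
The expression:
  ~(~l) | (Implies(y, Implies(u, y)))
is always true.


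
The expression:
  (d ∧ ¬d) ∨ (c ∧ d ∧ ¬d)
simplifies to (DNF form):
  False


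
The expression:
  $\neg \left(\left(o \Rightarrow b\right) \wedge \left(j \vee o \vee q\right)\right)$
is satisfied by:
  {o: True, q: False, j: False, b: False}
  {o: True, j: True, q: False, b: False}
  {o: True, q: True, j: False, b: False}
  {o: True, j: True, q: True, b: False}
  {b: False, q: False, j: False, o: False}
  {b: True, q: False, j: False, o: False}


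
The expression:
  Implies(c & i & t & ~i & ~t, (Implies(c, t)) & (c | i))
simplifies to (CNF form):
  True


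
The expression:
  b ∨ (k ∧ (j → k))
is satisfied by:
  {b: True, k: True}
  {b: True, k: False}
  {k: True, b: False}


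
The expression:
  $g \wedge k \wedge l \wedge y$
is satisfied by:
  {k: True, g: True, y: True, l: True}


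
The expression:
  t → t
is always true.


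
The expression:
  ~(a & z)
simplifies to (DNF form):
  ~a | ~z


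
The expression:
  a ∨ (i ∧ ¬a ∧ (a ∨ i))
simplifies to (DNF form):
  a ∨ i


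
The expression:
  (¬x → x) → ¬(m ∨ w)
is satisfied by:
  {m: False, x: False, w: False}
  {w: True, m: False, x: False}
  {m: True, w: False, x: False}
  {w: True, m: True, x: False}
  {x: True, w: False, m: False}


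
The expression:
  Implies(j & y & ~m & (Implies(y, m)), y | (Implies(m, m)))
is always true.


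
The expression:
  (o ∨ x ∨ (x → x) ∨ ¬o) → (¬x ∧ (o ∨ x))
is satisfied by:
  {o: True, x: False}


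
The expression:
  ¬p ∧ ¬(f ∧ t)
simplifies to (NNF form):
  ¬p ∧ (¬f ∨ ¬t)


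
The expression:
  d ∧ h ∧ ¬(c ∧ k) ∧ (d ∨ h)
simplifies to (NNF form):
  d ∧ h ∧ (¬c ∨ ¬k)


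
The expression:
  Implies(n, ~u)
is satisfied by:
  {u: False, n: False}
  {n: True, u: False}
  {u: True, n: False}


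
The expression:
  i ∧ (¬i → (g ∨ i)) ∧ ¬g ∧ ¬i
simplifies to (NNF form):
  False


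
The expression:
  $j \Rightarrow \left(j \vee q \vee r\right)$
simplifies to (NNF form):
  $\text{True}$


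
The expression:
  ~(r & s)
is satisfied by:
  {s: False, r: False}
  {r: True, s: False}
  {s: True, r: False}


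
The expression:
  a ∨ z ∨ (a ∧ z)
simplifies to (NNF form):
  a ∨ z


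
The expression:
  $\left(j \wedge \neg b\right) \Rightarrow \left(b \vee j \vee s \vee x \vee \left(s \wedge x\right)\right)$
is always true.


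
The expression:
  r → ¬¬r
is always true.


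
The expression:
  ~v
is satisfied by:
  {v: False}


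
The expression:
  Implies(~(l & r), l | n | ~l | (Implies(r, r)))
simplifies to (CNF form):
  True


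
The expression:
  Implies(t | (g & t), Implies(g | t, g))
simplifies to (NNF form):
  g | ~t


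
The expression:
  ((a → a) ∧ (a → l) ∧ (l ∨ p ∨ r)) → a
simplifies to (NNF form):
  a ∨ (¬l ∧ ¬p ∧ ¬r)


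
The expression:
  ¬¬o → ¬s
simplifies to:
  ¬o ∨ ¬s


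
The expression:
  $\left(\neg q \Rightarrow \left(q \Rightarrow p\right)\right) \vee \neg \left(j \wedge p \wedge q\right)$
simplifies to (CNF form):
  $\text{True}$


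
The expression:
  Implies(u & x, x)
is always true.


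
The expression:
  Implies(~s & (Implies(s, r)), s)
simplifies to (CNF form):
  s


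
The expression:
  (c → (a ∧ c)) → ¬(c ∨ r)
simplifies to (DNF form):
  (c ∧ ¬a) ∨ (¬c ∧ ¬r)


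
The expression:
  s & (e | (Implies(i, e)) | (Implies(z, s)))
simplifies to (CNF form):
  s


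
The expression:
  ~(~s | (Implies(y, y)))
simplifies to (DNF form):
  False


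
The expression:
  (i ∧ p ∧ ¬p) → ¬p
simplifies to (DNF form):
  True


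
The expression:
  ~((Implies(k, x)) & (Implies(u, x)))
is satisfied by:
  {k: True, u: True, x: False}
  {k: True, x: False, u: False}
  {u: True, x: False, k: False}


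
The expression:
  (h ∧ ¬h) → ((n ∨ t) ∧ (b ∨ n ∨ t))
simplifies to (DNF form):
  True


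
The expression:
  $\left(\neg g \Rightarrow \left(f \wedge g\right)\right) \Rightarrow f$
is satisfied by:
  {f: True, g: False}
  {g: False, f: False}
  {g: True, f: True}


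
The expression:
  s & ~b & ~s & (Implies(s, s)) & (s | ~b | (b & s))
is never true.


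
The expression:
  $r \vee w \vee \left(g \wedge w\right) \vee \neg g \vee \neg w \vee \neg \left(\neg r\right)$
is always true.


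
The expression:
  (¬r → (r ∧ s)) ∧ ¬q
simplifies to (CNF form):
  r ∧ ¬q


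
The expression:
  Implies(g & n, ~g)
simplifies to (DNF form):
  ~g | ~n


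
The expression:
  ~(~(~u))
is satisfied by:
  {u: False}


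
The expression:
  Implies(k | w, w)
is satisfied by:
  {w: True, k: False}
  {k: False, w: False}
  {k: True, w: True}


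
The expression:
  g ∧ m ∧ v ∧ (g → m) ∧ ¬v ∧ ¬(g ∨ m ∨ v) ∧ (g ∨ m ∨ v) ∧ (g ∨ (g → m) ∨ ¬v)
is never true.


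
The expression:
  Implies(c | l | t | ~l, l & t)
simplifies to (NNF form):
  l & t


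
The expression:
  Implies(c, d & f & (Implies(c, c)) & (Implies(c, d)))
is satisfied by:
  {d: True, f: True, c: False}
  {d: True, f: False, c: False}
  {f: True, d: False, c: False}
  {d: False, f: False, c: False}
  {d: True, c: True, f: True}


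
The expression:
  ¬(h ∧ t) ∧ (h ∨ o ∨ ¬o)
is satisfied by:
  {h: False, t: False}
  {t: True, h: False}
  {h: True, t: False}


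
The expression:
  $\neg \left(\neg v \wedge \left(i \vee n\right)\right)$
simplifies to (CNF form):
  $\left(v \vee \neg i\right) \wedge \left(v \vee \neg n\right)$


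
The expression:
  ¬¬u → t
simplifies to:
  t ∨ ¬u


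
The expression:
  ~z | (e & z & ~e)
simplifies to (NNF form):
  ~z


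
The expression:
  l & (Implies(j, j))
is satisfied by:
  {l: True}


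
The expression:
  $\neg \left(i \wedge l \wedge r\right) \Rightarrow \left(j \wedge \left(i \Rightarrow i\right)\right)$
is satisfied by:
  {r: True, j: True, l: True, i: True}
  {r: True, j: True, l: True, i: False}
  {r: True, j: True, i: True, l: False}
  {r: True, j: True, i: False, l: False}
  {j: True, l: True, i: True, r: False}
  {j: True, l: True, i: False, r: False}
  {j: True, l: False, i: True, r: False}
  {j: True, l: False, i: False, r: False}
  {r: True, l: True, i: True, j: False}


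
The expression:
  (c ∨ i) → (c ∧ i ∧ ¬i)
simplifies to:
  ¬c ∧ ¬i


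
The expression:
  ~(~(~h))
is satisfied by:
  {h: False}


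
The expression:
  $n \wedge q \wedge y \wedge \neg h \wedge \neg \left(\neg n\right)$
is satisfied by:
  {n: True, y: True, q: True, h: False}


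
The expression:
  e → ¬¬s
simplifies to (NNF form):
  s ∨ ¬e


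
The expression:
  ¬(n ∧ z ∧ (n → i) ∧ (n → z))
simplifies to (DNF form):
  ¬i ∨ ¬n ∨ ¬z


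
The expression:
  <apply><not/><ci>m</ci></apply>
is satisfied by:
  {m: False}


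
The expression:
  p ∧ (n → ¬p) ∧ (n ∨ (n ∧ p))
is never true.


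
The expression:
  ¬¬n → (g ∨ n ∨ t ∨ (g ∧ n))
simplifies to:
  True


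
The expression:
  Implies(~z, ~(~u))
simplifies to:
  u | z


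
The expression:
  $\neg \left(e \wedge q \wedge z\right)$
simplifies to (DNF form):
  $\neg e \vee \neg q \vee \neg z$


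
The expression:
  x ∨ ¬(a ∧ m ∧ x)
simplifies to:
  True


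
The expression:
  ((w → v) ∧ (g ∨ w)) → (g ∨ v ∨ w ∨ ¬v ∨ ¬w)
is always true.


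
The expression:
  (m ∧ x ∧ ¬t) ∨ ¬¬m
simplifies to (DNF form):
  m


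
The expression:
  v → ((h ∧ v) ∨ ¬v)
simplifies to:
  h ∨ ¬v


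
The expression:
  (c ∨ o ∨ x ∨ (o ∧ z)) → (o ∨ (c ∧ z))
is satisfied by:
  {z: True, o: True, c: False, x: False}
  {o: True, z: False, c: False, x: False}
  {x: True, z: True, o: True, c: False}
  {x: True, o: True, z: False, c: False}
  {z: True, o: True, c: True, x: False}
  {o: True, c: True, x: False, z: False}
  {x: True, o: True, c: True, z: True}
  {x: True, o: True, c: True, z: False}
  {z: True, x: False, c: False, o: False}
  {x: False, c: False, o: False, z: False}
  {z: True, c: True, x: False, o: False}
  {x: True, z: True, c: True, o: False}


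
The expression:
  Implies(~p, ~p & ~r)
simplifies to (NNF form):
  p | ~r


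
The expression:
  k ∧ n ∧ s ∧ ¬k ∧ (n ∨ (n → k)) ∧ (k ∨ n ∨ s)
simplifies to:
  False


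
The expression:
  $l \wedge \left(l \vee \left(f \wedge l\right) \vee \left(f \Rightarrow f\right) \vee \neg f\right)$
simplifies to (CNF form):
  $l$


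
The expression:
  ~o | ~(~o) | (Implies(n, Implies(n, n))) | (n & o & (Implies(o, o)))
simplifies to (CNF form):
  True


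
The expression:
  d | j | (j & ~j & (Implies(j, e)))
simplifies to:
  d | j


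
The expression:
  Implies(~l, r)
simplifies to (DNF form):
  l | r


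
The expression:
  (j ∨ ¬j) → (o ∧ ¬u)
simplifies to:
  o ∧ ¬u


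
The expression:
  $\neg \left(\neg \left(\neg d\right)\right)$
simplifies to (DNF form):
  $\neg d$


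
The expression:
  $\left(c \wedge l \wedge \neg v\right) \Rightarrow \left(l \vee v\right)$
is always true.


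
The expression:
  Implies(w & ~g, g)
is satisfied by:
  {g: True, w: False}
  {w: False, g: False}
  {w: True, g: True}


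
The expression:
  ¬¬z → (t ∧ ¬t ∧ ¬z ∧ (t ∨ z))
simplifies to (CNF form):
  ¬z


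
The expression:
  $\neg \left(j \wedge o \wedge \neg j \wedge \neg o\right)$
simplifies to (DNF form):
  $\text{True}$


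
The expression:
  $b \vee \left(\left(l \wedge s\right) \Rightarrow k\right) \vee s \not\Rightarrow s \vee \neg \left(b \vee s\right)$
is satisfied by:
  {b: True, k: True, l: False, s: False}
  {b: True, l: False, k: False, s: False}
  {k: True, b: False, l: False, s: False}
  {b: False, l: False, k: False, s: False}
  {s: True, b: True, k: True, l: False}
  {s: True, b: True, l: False, k: False}
  {s: True, k: True, b: False, l: False}
  {s: True, b: False, l: False, k: False}
  {b: True, l: True, k: True, s: False}
  {b: True, l: True, s: False, k: False}
  {l: True, k: True, s: False, b: False}
  {l: True, s: False, k: False, b: False}
  {b: True, l: True, s: True, k: True}
  {b: True, l: True, s: True, k: False}
  {l: True, s: True, k: True, b: False}


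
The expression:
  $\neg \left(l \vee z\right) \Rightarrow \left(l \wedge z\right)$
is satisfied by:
  {z: True, l: True}
  {z: True, l: False}
  {l: True, z: False}


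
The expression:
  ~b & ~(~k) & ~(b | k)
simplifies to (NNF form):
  False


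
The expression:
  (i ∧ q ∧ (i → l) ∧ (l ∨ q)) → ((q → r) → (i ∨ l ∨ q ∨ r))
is always true.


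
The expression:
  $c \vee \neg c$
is always true.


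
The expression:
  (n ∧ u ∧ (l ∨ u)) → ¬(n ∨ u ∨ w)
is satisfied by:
  {u: False, n: False}
  {n: True, u: False}
  {u: True, n: False}


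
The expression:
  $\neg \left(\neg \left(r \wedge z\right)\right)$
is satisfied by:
  {r: True, z: True}


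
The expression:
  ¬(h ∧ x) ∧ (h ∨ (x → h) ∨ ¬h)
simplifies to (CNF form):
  ¬h ∨ ¬x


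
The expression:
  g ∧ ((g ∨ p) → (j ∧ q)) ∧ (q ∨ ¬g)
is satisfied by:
  {j: True, q: True, g: True}


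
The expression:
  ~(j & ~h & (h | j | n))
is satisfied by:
  {h: True, j: False}
  {j: False, h: False}
  {j: True, h: True}


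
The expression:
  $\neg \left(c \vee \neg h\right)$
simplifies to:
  $h \wedge \neg c$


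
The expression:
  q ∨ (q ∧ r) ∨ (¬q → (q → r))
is always true.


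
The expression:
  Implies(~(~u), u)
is always true.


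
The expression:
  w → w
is always true.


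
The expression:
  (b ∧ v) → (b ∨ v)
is always true.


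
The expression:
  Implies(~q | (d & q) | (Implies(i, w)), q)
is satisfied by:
  {q: True}


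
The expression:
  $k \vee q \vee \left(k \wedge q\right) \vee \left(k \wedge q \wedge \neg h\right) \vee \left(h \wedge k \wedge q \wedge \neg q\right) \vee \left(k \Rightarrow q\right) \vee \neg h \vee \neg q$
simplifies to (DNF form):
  $\text{True}$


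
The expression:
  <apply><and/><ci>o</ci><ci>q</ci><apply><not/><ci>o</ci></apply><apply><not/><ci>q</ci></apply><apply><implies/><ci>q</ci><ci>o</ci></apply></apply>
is never true.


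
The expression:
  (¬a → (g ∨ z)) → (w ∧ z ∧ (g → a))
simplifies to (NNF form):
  (a ∨ ¬g) ∧ (w ∨ ¬z) ∧ (z ∨ ¬a)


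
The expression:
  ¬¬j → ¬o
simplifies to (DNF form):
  ¬j ∨ ¬o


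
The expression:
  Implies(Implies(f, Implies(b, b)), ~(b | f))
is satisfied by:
  {f: False, b: False}


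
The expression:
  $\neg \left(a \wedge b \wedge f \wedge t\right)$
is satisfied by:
  {t: False, a: False, b: False, f: False}
  {f: True, t: False, a: False, b: False}
  {b: True, t: False, a: False, f: False}
  {f: True, b: True, t: False, a: False}
  {a: True, f: False, t: False, b: False}
  {f: True, a: True, t: False, b: False}
  {b: True, a: True, f: False, t: False}
  {f: True, b: True, a: True, t: False}
  {t: True, b: False, a: False, f: False}
  {f: True, t: True, b: False, a: False}
  {b: True, t: True, f: False, a: False}
  {f: True, b: True, t: True, a: False}
  {a: True, t: True, b: False, f: False}
  {f: True, a: True, t: True, b: False}
  {b: True, a: True, t: True, f: False}


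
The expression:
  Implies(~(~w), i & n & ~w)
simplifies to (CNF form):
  ~w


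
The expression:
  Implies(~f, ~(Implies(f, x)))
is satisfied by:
  {f: True}


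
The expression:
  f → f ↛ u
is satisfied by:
  {u: False, f: False}
  {f: True, u: False}
  {u: True, f: False}


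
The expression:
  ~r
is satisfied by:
  {r: False}


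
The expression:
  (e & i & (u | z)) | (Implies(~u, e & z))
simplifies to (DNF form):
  u | (e & z)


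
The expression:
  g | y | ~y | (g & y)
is always true.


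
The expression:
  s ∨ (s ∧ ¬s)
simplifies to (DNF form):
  s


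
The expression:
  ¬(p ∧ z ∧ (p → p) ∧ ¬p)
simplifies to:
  True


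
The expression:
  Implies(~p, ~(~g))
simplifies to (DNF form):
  g | p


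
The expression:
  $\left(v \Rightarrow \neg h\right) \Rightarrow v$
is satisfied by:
  {v: True}


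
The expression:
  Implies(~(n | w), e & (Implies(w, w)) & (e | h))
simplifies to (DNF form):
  e | n | w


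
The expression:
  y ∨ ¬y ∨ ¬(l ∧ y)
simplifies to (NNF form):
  True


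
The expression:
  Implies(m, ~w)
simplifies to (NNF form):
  ~m | ~w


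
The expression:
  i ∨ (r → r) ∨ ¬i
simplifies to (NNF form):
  True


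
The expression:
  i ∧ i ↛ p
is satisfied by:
  {i: True, p: False}


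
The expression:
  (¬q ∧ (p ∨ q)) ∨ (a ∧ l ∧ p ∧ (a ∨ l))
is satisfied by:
  {p: True, l: True, a: True, q: False}
  {p: True, l: True, a: False, q: False}
  {p: True, a: True, l: False, q: False}
  {p: True, a: False, l: False, q: False}
  {p: True, q: True, l: True, a: True}


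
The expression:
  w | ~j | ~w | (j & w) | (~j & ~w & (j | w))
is always true.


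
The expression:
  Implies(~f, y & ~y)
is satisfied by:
  {f: True}


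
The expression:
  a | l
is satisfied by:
  {a: True, l: True}
  {a: True, l: False}
  {l: True, a: False}


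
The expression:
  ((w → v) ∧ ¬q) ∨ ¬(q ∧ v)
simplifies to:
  ¬q ∨ ¬v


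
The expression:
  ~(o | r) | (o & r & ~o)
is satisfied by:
  {o: False, r: False}


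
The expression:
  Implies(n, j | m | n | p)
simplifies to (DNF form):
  True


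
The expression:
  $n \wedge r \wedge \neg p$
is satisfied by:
  {r: True, n: True, p: False}


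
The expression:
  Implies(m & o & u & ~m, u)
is always true.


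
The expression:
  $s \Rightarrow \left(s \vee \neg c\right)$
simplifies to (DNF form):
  $\text{True}$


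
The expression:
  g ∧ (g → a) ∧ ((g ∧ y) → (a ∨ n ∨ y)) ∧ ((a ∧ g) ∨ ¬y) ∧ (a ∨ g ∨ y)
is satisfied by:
  {a: True, g: True}


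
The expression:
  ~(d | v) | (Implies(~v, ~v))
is always true.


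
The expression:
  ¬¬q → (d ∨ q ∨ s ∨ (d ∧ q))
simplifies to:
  True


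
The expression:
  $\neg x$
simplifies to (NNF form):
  $\neg x$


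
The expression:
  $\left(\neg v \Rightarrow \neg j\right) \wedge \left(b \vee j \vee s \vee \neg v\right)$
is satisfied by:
  {b: True, s: True, v: False, j: False}
  {b: True, s: False, v: False, j: False}
  {s: True, b: False, v: False, j: False}
  {b: False, s: False, v: False, j: False}
  {b: True, v: True, s: True, j: False}
  {b: True, v: True, s: False, j: False}
  {v: True, s: True, b: False, j: False}
  {j: True, b: True, v: True, s: True}
  {j: True, b: True, v: True, s: False}
  {j: True, v: True, s: True, b: False}
  {j: True, v: True, s: False, b: False}


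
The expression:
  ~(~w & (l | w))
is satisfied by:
  {w: True, l: False}
  {l: False, w: False}
  {l: True, w: True}


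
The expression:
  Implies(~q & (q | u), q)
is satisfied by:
  {q: True, u: False}
  {u: False, q: False}
  {u: True, q: True}


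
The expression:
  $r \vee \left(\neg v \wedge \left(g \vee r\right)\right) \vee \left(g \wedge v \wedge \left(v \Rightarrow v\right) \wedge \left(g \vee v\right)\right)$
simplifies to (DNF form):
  $g \vee r$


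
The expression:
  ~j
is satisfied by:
  {j: False}


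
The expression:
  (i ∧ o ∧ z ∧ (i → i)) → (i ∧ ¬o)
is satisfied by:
  {o: False, z: False, i: False}
  {i: True, o: False, z: False}
  {z: True, o: False, i: False}
  {i: True, z: True, o: False}
  {o: True, i: False, z: False}
  {i: True, o: True, z: False}
  {z: True, o: True, i: False}


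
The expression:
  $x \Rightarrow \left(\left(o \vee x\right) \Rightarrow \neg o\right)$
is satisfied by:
  {o: False, x: False}
  {x: True, o: False}
  {o: True, x: False}


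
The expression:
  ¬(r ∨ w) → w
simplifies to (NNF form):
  r ∨ w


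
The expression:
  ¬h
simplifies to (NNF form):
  ¬h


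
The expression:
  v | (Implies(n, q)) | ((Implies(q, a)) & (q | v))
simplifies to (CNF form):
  q | v | ~n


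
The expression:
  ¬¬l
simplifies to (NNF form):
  l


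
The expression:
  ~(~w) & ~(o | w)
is never true.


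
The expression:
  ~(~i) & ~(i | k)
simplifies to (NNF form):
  False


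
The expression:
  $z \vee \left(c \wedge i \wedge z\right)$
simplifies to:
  $z$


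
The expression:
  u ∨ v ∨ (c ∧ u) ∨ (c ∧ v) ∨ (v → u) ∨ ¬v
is always true.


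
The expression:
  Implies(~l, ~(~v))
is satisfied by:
  {v: True, l: True}
  {v: True, l: False}
  {l: True, v: False}


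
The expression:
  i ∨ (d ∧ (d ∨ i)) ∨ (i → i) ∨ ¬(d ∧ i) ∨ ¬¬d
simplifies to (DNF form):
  True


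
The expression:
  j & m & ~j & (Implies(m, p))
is never true.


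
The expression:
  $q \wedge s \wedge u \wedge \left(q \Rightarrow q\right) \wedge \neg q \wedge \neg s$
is never true.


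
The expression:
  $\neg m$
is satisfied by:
  {m: False}


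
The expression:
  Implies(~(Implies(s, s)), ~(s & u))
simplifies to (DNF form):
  True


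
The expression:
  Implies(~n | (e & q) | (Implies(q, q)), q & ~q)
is never true.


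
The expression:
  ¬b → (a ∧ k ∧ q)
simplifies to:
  b ∨ (a ∧ k ∧ q)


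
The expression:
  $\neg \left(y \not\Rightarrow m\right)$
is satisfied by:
  {m: True, y: False}
  {y: False, m: False}
  {y: True, m: True}


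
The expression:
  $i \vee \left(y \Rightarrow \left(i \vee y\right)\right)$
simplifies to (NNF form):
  $\text{True}$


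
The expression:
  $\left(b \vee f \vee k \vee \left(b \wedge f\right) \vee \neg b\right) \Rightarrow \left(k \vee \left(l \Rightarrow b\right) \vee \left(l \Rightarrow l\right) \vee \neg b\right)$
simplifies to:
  $\text{True}$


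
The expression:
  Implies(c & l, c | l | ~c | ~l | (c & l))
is always true.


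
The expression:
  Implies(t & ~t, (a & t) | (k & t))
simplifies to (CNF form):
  True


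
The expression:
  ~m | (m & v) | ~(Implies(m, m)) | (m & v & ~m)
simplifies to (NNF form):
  v | ~m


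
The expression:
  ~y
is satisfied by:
  {y: False}


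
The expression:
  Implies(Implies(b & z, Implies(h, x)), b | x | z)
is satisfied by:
  {b: True, z: True, x: True}
  {b: True, z: True, x: False}
  {b: True, x: True, z: False}
  {b: True, x: False, z: False}
  {z: True, x: True, b: False}
  {z: True, x: False, b: False}
  {x: True, z: False, b: False}


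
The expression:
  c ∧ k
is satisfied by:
  {c: True, k: True}


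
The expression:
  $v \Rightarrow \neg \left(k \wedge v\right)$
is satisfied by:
  {k: False, v: False}
  {v: True, k: False}
  {k: True, v: False}


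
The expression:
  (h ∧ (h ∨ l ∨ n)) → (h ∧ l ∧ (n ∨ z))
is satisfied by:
  {n: True, l: True, z: True, h: False}
  {n: True, l: True, z: False, h: False}
  {l: True, z: True, h: False, n: False}
  {l: True, z: False, h: False, n: False}
  {n: True, z: True, h: False, l: False}
  {n: True, z: False, h: False, l: False}
  {z: True, n: False, h: False, l: False}
  {z: False, n: False, h: False, l: False}
  {n: True, l: True, h: True, z: True}
  {n: True, l: True, h: True, z: False}
  {l: True, h: True, z: True, n: False}


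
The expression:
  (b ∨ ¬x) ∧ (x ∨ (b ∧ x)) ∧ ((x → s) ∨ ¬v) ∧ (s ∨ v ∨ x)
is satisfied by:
  {s: True, b: True, x: True, v: False}
  {b: True, x: True, s: False, v: False}
  {s: True, v: True, b: True, x: True}


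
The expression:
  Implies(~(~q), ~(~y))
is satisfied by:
  {y: True, q: False}
  {q: False, y: False}
  {q: True, y: True}


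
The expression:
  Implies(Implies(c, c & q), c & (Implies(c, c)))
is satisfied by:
  {c: True}


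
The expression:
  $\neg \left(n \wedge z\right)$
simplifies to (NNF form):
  $\neg n \vee \neg z$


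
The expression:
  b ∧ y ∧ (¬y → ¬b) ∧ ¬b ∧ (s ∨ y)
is never true.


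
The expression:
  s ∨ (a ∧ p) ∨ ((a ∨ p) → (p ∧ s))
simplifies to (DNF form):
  s ∨ (a ∧ p) ∨ (¬a ∧ ¬p)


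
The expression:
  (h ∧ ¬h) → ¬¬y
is always true.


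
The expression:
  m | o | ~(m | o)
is always true.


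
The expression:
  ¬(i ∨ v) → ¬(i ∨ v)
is always true.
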